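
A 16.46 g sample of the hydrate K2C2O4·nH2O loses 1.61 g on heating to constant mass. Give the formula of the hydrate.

Mass of anhydrous K2C2O4 = 16.46 − 1.61 = 14.85 g
mol H2O = 1.61 / 18.02 = 0.08935
Molar mass of K2C2O4 = 166.22 g/mol → mol K2C2O4 = 14.85 / 166.22 = 0.08934
n = 0.08935 / 0.08934 = 1.00 ≈ 1 → K2C2O4·H2O

K2C2O4·H2O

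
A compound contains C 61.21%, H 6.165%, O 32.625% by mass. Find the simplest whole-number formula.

Assume 100 g: 61.21 g C, 6.165 g H, 32.625 g O.
Moles — C: 61.21 / 12.01 = 5.097 mol; H: 6.165 / 1.008 = 6.116 mol; O: 32.625 / 16.00 = 2.039 mol
Ratios (÷ 2.039): C 2.499, H 2.999, O 1.000
Scaling by 2: C 5.00, H 6.00, O 2.00 → C5H6O2

C5H6O2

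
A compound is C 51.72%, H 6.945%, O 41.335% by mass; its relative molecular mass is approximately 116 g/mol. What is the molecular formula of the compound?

Assume 100 g: 51.72 g C, 6.945 g H, 41.335 g O.
n(C) = 51.72/12.01 = 4.306, n(H) = 6.945/1.008 = 6.89, n(O) = 41.335/16.00 = 2.583
Smallest is O at 2.583 mol; normalising gives C 1.667, H 2.667, O 1.000
×3: C 5.00, H 8.00, O 3.00 → C5H8O3
Empirical-formula mass = 116.11 g/mol
n = 116 / 116.11 = 1.00 ≈ 1
Molecular formula = empirical formula = C5H8O3

C5H8O3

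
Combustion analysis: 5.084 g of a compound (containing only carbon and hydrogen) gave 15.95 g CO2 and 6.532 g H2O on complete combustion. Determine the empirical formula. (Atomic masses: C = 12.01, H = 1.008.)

mol C = 15.95 / 44.01 = 0.3624; mass C = 0.3624 × 12.01 = 4.353 g
mol H = 2 × (6.532 / 18.02) = 0.7250; mass H = 0.7250 × 1.008 = 0.7308 g
Ratios (÷ 0.3624): C 1.000, H 2.000
Ratio ≈ 1:2, so the empirical formula is CH2

CH2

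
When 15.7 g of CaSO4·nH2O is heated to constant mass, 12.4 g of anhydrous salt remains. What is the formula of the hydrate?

Mass of water lost = 15.7 − 12.4 = 3.3 g → 3.3 / 18.02 = 0.1831 mol H2O
Molar mass of CaSO4 = 136.15 g/mol → mol CaSO4 = 12.4 / 136.15 = 0.09108
n = 0.1831 / 0.09108 = 2.01 ≈ 2 → CaSO4·2H2O

CaSO4·2H2O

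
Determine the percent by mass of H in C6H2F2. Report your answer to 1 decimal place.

Molar mass = 6(12.01) + 2(1.008) + 2(19.00) = 112.076 g/mol
Mass of H per mole = 2 × 1.008 = 2.016 g
% H = 2.016 / 112.076 × 100 = 1.8%

1.8%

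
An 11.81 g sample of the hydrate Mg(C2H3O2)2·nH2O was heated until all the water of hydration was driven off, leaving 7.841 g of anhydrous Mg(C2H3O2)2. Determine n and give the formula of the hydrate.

Mass of water lost = 11.81 − 7.841 = 3.969 g → 3.969 / 18.02 = 0.2203 mol H2O
Molar mass of Mg(C2H3O2)2 = 142.40 g/mol → mol Mg(C2H3O2)2 = 7.841 / 142.40 = 0.05506
n = 0.2203 / 0.05506 = 4.00 ≈ 4 → Mg(C2H3O2)2·4H2O

Mg(C2H3O2)2·4H2O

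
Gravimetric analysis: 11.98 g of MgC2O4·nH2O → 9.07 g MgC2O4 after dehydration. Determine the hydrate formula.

Mass of water lost = 11.98 − 9.07 = 2.91 g → 2.91 / 18.02 = 0.1615 mol H2O
Molar mass of MgC2O4 = 112.33 g/mol → mol MgC2O4 = 9.07 / 112.33 = 0.08074
n = 0.1615 / 0.08074 = 2.00 ≈ 2 → MgC2O4·2H2O

MgC2O4·2H2O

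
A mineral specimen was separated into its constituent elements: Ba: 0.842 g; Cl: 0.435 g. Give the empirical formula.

Moles — Ba: 0.842 / 137.33 = 0.006131 mol; Cl: 0.435 / 35.45 = 0.01227 mol
Divide by the smallest (0.006131 mol Ba): Ba 1.000, Cl 2.001
≈ 1:2 → BaCl2

BaCl2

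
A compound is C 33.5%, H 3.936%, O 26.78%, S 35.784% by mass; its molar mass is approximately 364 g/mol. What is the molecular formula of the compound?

Assume 100 g: 33.5 g C, 3.936 g H, 26.78 g O, 35.784 g S.
Moles — C: 33.5 / 12.01 = 2.789 mol; H: 3.936 / 1.008 = 3.905 mol; O: 26.78 / 16.00 = 1.674 mol; S: 35.784 / 32.07 = 1.116 mol
Ratios (÷ 1.116): C 2.500, H 3.499, O 1.500, S 1.000
×2: C 5.00, H 7.00, O 3.00, S 2.00 → C5H7O3S2
Empirical-formula mass = 179.25 g/mol
n = 364 / 179.25 = 2.03 ≈ 2
Molecular formula = (C5H7O3S2)×2 = C10H14O6S4

C10H14O6S4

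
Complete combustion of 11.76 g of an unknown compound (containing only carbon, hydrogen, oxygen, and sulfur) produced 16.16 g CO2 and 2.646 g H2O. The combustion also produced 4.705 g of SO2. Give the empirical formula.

C5H4O4S

mol C = 16.16 / 44.01 = 0.3672; mass C = 0.3672 × 12.01 = 4.410 g
mol H = 2 × (2.646 / 18.02) = 0.2937; mass H = 0.2937 × 1.008 = 0.2960 g
mol S = 4.705 / 64.07 = 0.07344; mass S = 2.355 g
mass O = 11.76 − (7.061) = 4.699 g → mol O = 0.2937
Ratios (÷ 0.07344): C 5.000, H 3.999, O 3.999, S 1.000
→ C5H4O4S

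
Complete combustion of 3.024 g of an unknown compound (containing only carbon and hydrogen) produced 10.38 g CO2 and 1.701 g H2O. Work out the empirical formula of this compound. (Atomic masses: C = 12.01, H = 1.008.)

C5H4

mol C = 10.38 / 44.01 = 0.2359; mass C = 0.2359 × 12.01 = 2.833 g
mol H = 2 × (1.701 / 18.02) = 0.1888; mass H = 0.1888 × 1.008 = 0.1903 g
Ratios (÷ 0.1888): C 1.249, H 1.000
Scaling by 4: C 5.00, H 4.00 → C5H4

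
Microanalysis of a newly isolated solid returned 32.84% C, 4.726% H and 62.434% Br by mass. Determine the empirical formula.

C7H12Br2

Assume 100 g: 32.84 g C, 4.726 g H, 62.434 g Br.
C: 32.84 g ÷ 12.01 g/mol = 2.734 mol
H: 4.726 g ÷ 1.008 g/mol = 4.688 mol
Br: 62.434 g ÷ 79.90 g/mol = 0.7814 mol
Ratios (÷ 0.7814): C 3.499, H 6.000, Br 1.000
Multiply by 2: C 7.00, H 12.00, Br 2.00 → C7H12Br2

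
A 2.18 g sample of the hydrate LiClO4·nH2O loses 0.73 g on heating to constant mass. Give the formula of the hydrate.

LiClO4·3H2O

Mass of anhydrous LiClO4 = 2.18 − 0.73 = 1.45 g
mol H2O = 0.73 / 18.02 = 0.04051
Molar mass of LiClO4 = 106.39 g/mol → mol LiClO4 = 1.45 / 106.39 = 0.01363
n = 0.04051 / 0.01363 = 2.97 ≈ 3 → LiClO4·3H2O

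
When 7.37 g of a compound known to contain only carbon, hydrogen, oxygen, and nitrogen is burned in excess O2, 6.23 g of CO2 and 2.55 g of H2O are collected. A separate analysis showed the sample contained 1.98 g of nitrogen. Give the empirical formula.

mol C = 6.23 / 44.01 = 0.1416; mass C = 0.1416 × 12.01 = 1.700 g
mol H = 2 × (2.55 / 18.02) = 0.2830; mass H = 0.2830 × 1.008 = 0.2853 g
mol N = 1.98 / 14.01 = 0.1413
mass O = 7.37 − (3.965) = 3.405 g → mol O = 0.2128
Smallest is N at 0.1413 mol; normalising gives C 1.002, H 2.003, N 1.000, O 1.506
×2: C 2.00, H 4.01, N 2.00, O 3.01 → C2H4N2O3

C2H4N2O3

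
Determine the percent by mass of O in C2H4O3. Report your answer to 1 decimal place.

Molar mass = 2(12.01) + 4(1.008) + 3(16.00) = 76.052 g/mol
Mass of O per mole = 3 × 16.00 = 48.000 g
% O = 48.000 / 76.052 × 100 = 63.1%

63.1%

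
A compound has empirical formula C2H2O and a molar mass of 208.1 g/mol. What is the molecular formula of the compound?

Empirical-formula mass = 42.04 g/mol
n = 208.1 / 42.04 = 4.95 ≈ 5
Molecular formula = (C2H2O)5 = C10H10O5

C10H10O5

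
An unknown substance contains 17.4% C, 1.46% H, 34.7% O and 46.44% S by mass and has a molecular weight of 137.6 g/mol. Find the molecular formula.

C2H2O3S2

Assume 100 g: 17.4 g C, 1.46 g H, 34.7 g O, 46.44 g S.
n(C) = 17.4/12.01 = 1.449, n(H) = 1.46/1.008 = 1.448, n(O) = 34.7/16.00 = 2.169, n(S) = 46.44/32.07 = 1.448
Ratios (÷ 1.448): C 1.000, H 1.000, O 1.498, S 1.000
Multiply by 2: C 2.00, H 2.00, O 3.00, S 2.00 → C2H2O3S2
Empirical-formula mass = 138.18 g/mol
n = 137.6 / 138.18 = 1.00 ≈ 1
Molecular formula = empirical formula = C2H2O3S2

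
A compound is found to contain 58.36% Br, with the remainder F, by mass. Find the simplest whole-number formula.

BrF3

Assume 100 g: 58.36 g Br, 41.64 g F.
n(Br) = 58.36/79.90 = 0.7304, n(F) = 41.64/19.00 = 2.192
Smallest is Br at 0.7304 mol; normalising gives Br 1.000, F 3.000
Ratio ≈ 1:3, so the empirical formula is BrF3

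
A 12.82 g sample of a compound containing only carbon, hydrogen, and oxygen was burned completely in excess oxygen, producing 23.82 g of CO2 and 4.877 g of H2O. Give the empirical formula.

mol C = 23.82 / 44.01 = 0.5412; mass C = 0.5412 × 12.01 = 6.500 g
mol H = 2 × (4.877 / 18.02) = 0.5413; mass H = 0.5413 × 1.008 = 0.5456 g
mass O = 12.82 − (7.046) = 5.774 g → mol O = 0.3609
Smallest is O at 0.3609 mol; normalising gives C 1.500, H 1.500, O 1.000
×2: C 3.00, H 3.00, O 2.00 → C3H3O2

C3H3O2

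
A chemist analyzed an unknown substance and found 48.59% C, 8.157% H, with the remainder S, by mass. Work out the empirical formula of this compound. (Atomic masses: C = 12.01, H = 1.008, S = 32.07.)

Assume 100 g: 48.59 g C, 8.157 g H, 43.253 g S.
C: 48.59 g ÷ 12.01 g/mol = 4.046 mol
H: 8.157 g ÷ 1.008 g/mol = 8.092 mol
S: 43.253 g ÷ 32.07 g/mol = 1.349 mol
Ratios (÷ 1.349): C 3.000, H 6.000, S 1.000
→ C3H6S

C3H6S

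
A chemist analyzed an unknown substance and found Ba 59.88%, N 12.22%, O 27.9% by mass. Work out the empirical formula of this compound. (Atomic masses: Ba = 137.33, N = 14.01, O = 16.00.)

BaN2O4

Assume 100 g: 59.88 g Ba, 12.22 g N, 27.9 g O.
Ba: 59.88 g ÷ 137.33 g/mol = 0.436 mol
N: 12.22 g ÷ 14.01 g/mol = 0.8722 mol
O: 27.9 g ÷ 16.00 g/mol = 1.744 mol
Smallest is Ba at 0.436 mol; normalising gives Ba 1.000, N 2.000, O 3.999
Ratio ≈ 1:2:4, so the empirical formula is BaN2O4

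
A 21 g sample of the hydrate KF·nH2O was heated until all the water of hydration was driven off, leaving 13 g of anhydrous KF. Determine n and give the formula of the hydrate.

Mass of water lost = 21 − 13 = 8 g → 8 / 18.02 = 0.444 mol H2O
Molar mass of KF = 58.10 g/mol → mol KF = 13 / 58.10 = 0.2238
n = 0.444 / 0.2238 = 1.98 ≈ 2 → KF·2H2O

KF·2H2O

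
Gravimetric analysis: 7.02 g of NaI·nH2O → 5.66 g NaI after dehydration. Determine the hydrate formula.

NaI·2H2O

Mass of water lost = 7.02 − 5.66 = 1.36 g → 1.36 / 18.02 = 0.07547 mol H2O
Molar mass of NaI = 149.89 g/mol → mol NaI = 5.66 / 149.89 = 0.03776
n = 0.07547 / 0.03776 = 2.00 ≈ 2 → NaI·2H2O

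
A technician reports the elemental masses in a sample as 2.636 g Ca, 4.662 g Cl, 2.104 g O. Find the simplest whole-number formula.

Moles — Ca: 2.636 / 40.08 = 0.06577 mol; Cl: 4.662 / 35.45 = 0.1315 mol; O: 2.104 / 16.00 = 0.1315 mol
Divide by the smallest (0.06577 mol Ca): Ca 1.000, Cl 2.000, O 1.999
Ratio ≈ 1:2:2, so the empirical formula is CaCl2O2

CaCl2O2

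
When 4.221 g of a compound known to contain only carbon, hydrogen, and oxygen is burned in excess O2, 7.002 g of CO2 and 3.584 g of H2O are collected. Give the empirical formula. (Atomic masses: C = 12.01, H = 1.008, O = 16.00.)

mol C = 7.002 / 44.01 = 0.1591; mass C = 0.1591 × 12.01 = 1.911 g
mol H = 2 × (3.584 / 18.02) = 0.3978; mass H = 0.3978 × 1.008 = 0.4010 g
mass O = 4.221 − (2.312) = 1.909 g → mol O = 0.1193
Divide by the smallest (0.1193 mol O): C 1.333, H 3.334, O 1.000
Multiply by 3: C 4.00, H 10.00, O 3.00 → C4H10O3

C4H10O3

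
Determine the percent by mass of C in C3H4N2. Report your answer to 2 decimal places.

52.92%

Molar mass = 3(12.01) + 4(1.008) + 2(14.01) = 68.082 g/mol
Mass of C per mole = 3 × 12.01 = 36.030 g
% C = 36.030 / 68.082 × 100 = 52.92%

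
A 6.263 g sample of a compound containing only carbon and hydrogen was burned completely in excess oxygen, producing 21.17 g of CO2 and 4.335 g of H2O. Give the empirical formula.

CH

mol C = 21.17 / 44.01 = 0.4810; mass C = 0.4810 × 12.01 = 5.777 g
mol H = 2 × (4.335 / 18.02) = 0.4811; mass H = 0.4811 × 1.008 = 0.4850 g
Divide by the smallest (0.481 mol C): C 1.000, H 1.000
≈ 1:1 → CH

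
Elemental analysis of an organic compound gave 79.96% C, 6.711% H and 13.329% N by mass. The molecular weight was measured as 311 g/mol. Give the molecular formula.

C21H21N3

Assume 100 g: 79.96 g C, 6.711 g H, 13.329 g N.
C: 79.96 g ÷ 12.01 g/mol = 6.658 mol
H: 6.711 g ÷ 1.008 g/mol = 6.658 mol
N: 13.329 g ÷ 14.01 g/mol = 0.9514 mol
Ratios (÷ 0.9514): C 6.998, H 6.998, N 1.000
≈ 7:7:1 → C7H7N
Empirical-formula mass = 105.14 g/mol
n = 311 / 105.14 = 2.96 ≈ 3
Molecular formula = (C7H7N)×3 = C21H21N3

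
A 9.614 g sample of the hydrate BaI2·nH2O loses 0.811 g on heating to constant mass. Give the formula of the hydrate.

BaI2·2H2O

Mass of anhydrous BaI2 = 9.614 − 0.811 = 8.803 g
mol H2O = 0.811 / 18.02 = 0.04501
Molar mass of BaI2 = 391.13 g/mol → mol BaI2 = 8.803 / 391.13 = 0.02251
n = 0.04501 / 0.02251 = 2.00 ≈ 2 → BaI2·2H2O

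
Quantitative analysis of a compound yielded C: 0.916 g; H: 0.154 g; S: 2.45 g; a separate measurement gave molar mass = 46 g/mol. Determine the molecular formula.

C: 0.916 g ÷ 12.01 g/mol = 0.07627 mol
H: 0.154 g ÷ 1.008 g/mol = 0.1528 mol
S: 2.45 g ÷ 32.07 g/mol = 0.0764 mol
Smallest is C at 0.07627 mol; normalising gives C 1.000, H 2.003, S 1.002
→ CH2S
Empirical-formula mass = 46.10 g/mol
n = 46 / 46.10 = 1.00 ≈ 1
Molecular formula = empirical formula = CH2S

CH2S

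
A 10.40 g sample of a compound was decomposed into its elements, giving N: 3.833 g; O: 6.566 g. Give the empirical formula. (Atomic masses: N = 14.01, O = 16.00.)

Moles — N: 3.833 / 14.01 = 0.2736 mol; O: 6.566 / 16.00 = 0.4104 mol
Smallest is N at 0.2736 mol; normalising gives N 1.000, O 1.500
Scaling by 2: N 2.00, O 3.00 → N2O3

N2O3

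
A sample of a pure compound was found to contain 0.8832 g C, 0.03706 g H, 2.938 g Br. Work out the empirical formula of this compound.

C2HBr

C: 0.8832 g ÷ 12.01 g/mol = 0.07354 mol
H: 0.03706 g ÷ 1.008 g/mol = 0.03677 mol
Br: 2.938 g ÷ 79.90 g/mol = 0.03677 mol
Divide by the smallest (0.03677 mol H): C 2.000, H 1.000, Br 1.000
→ C2HBr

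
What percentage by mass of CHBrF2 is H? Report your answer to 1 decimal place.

Molar mass = 1(12.01) + 1(1.008) + 1(79.90) + 2(19.00) = 130.918 g/mol
Mass of H per mole = 1 × 1.008 = 1.008 g
% H = 1.008 / 130.918 × 100 = 0.8%

0.8%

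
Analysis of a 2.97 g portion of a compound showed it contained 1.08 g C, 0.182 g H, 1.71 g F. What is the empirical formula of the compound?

n(C) = 1.08/12.01 = 0.08993, n(H) = 0.182/1.008 = 0.1806, n(F) = 1.71/19.00 = 0.09
Divide by the smallest (0.08993 mol C): C 1.000, H 2.008, F 1.001
→ CH2F

CH2F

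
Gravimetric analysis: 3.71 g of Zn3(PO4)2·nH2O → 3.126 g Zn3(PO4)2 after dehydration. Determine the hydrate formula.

Mass of water lost = 3.71 − 3.126 = 0.584 g → 0.584 / 18.02 = 0.03241 mol H2O
Molar mass of Zn3(PO4)2 = 386.08 g/mol → mol Zn3(PO4)2 = 3.126 / 386.08 = 0.008097
n = 0.03241 / 0.008097 = 4.00 ≈ 4 → Zn3(PO4)2·4H2O

Zn3(PO4)2·4H2O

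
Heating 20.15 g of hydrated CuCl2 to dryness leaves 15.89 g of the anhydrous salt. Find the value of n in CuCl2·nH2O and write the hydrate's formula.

Mass of water lost = 20.15 − 15.89 = 4.26 g → 4.26 / 18.02 = 0.2364 mol H2O
Molar mass of CuCl2 = 134.45 g/mol → mol CuCl2 = 15.89 / 134.45 = 0.1182
n = 0.2364 / 0.1182 = 2.00 ≈ 2 → CuCl2·2H2O

CuCl2·2H2O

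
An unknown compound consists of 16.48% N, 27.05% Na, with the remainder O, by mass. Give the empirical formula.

Assume 100 g: 16.48 g N, 27.05 g Na, 56.47 g O.
N: 16.48 g ÷ 14.01 g/mol = 1.176 mol
Na: 27.05 g ÷ 22.99 g/mol = 1.177 mol
O: 56.47 g ÷ 16.00 g/mol = 3.529 mol
Divide by the smallest (1.176 mol N): N 1.000, Na 1.000, O 3.000
→ NNaO3

NNaO3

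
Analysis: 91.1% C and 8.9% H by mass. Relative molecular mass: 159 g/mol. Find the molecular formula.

Assume 100 g: 91.1 g C, 8.9 g H.
Moles — C: 91.1 / 12.01 = 7.585 mol; H: 8.9 / 1.008 = 8.829 mol
Ratios (÷ 7.585): C 1.000, H 1.164
×6: C 6.00, H 6.98 → C6H7
Empirical-formula mass = 79.12 g/mol
n = 159 / 79.12 = 2.01 ≈ 2
Molecular formula = (C6H7)×2 = C12H14

C12H14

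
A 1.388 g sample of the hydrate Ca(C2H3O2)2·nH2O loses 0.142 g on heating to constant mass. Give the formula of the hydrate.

Mass of anhydrous Ca(C2H3O2)2 = 1.388 − 0.142 = 1.246 g
mol H2O = 0.142 / 18.02 = 0.00788
Molar mass of Ca(C2H3O2)2 = 158.17 g/mol → mol Ca(C2H3O2)2 = 1.246 / 158.17 = 0.007878
n = 0.00788 / 0.007878 = 1.00 ≈ 1 → Ca(C2H3O2)2·H2O

Ca(C2H3O2)2·H2O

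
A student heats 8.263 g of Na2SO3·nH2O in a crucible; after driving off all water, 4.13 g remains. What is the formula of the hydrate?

Mass of water lost = 8.263 − 4.13 = 4.133 g → 4.133 / 18.02 = 0.2294 mol H2O
Molar mass of Na2SO3 = 126.05 g/mol → mol Na2SO3 = 4.13 / 126.05 = 0.03276
n = 0.2294 / 0.03276 = 7.00 ≈ 7 → Na2SO3·7H2O

Na2SO3·7H2O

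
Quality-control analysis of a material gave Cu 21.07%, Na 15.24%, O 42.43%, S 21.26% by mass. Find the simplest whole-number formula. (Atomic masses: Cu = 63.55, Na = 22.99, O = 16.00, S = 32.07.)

CuNa2O8S2

Assume 100 g: 21.07 g Cu, 15.24 g Na, 42.43 g O, 21.26 g S.
Cu: 21.07 g ÷ 63.55 g/mol = 0.3315 mol
Na: 15.24 g ÷ 22.99 g/mol = 0.6629 mol
O: 42.43 g ÷ 16.00 g/mol = 2.652 mol
S: 21.26 g ÷ 32.07 g/mol = 0.6629 mol
Divide by the smallest (0.3315 mol Cu): Cu 1.000, Na 1.999, O 7.998, S 1.999
→ CuNa2O8S2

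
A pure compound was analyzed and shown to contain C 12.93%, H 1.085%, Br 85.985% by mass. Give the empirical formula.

Assume 100 g: 12.93 g C, 1.085 g H, 85.985 g Br.
C: 12.93 g ÷ 12.01 g/mol = 1.077 mol
H: 1.085 g ÷ 1.008 g/mol = 1.076 mol
Br: 85.985 g ÷ 79.90 g/mol = 1.076 mol
Smallest is Br at 1.076 mol; normalising gives C 1.000, H 1.000, Br 1.000
→ CHBr

CHBr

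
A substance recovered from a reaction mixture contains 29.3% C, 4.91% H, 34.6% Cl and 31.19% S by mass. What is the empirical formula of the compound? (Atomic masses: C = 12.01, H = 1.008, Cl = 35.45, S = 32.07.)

Assume 100 g: 29.3 g C, 4.91 g H, 34.6 g Cl, 31.19 g S.
C: 29.3 g ÷ 12.01 g/mol = 2.44 mol
H: 4.91 g ÷ 1.008 g/mol = 4.871 mol
Cl: 34.6 g ÷ 35.45 g/mol = 0.976 mol
S: 31.19 g ÷ 32.07 g/mol = 0.9726 mol
Divide by the smallest (0.9726 mol S): C 2.508, H 5.008, Cl 1.004, S 1.000
Scaling by 2: C 5.02, H 10.02, Cl 2.01, S 2.00 → C5H10Cl2S2

C5H10Cl2S2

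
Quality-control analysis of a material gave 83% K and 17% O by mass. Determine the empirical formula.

Assume 100 g: 83 g K, 17 g O.
n(K) = 83/39.10 = 2.123, n(O) = 17/16.00 = 1.062
Smallest is O at 1.062 mol; normalising gives K 1.998, O 1.000
→ K2O

K2O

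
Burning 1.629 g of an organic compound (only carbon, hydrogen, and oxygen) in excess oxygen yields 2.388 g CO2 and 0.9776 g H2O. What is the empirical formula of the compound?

mol C = 2.388 / 44.01 = 0.05426; mass C = 0.05426 × 12.01 = 0.6517 g
mol H = 2 × (0.9776 / 18.02) = 0.1085; mass H = 0.1085 × 1.008 = 0.1094 g
mass O = 1.629 − (0.7610) = 0.8680 g → mol O = 0.05425
Divide by the smallest (0.05425 mol O): C 1.000, H 2.000, O 1.000
Ratio ≈ 1:2:1, so the empirical formula is CH2O

CH2O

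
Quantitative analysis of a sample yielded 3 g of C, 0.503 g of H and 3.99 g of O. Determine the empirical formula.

CH2O

Moles — C: 3 / 12.01 = 0.2498 mol; H: 0.503 / 1.008 = 0.499 mol; O: 3.99 / 16.00 = 0.2494 mol
Ratios (÷ 0.2494): C 1.002, H 2.001, O 1.000
→ CH2O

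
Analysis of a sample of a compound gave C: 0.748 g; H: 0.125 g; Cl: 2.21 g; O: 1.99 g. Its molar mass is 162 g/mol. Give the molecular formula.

C: 0.748 g ÷ 12.01 g/mol = 0.06228 mol
H: 0.125 g ÷ 1.008 g/mol = 0.124 mol
Cl: 2.21 g ÷ 35.45 g/mol = 0.06234 mol
O: 1.99 g ÷ 16.00 g/mol = 0.1244 mol
Smallest is C at 0.06228 mol; normalising gives C 1.000, H 1.991, Cl 1.001, O 1.997
Ratio ≈ 1:2:1:2, so the empirical formula is CH2ClO2
Empirical-formula mass = 81.48 g/mol
n = 162 / 81.48 = 1.99 ≈ 2
Molecular formula = (CH2ClO2)×2 = C2H4Cl2O4

C2H4Cl2O4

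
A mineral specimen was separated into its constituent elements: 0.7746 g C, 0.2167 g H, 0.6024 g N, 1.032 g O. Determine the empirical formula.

Moles — C: 0.7746 / 12.01 = 0.0645 mol; H: 0.2167 / 1.008 = 0.215 mol; N: 0.6024 / 14.01 = 0.043 mol; O: 1.032 / 16.00 = 0.0645 mol
Ratios (÷ 0.043): C 1.500, H 5.000, N 1.000, O 1.500
Scaling by 2: C 3.00, H 10.00, N 2.00, O 3.00 → C3H10N2O3

C3H10N2O3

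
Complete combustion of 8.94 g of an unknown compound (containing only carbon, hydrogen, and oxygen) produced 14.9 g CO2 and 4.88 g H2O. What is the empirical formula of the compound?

mol C = 14.9 / 44.01 = 0.3386; mass C = 0.3386 × 12.01 = 4.066 g
mol H = 2 × (4.88 / 18.02) = 0.5416; mass H = 0.5416 × 1.008 = 0.5460 g
mass O = 8.94 − (4.612) = 4.328 g → mol O = 0.2705
Divide by the smallest (0.2705 mol O): C 1.252, H 2.002, O 1.000
Multiply by 4: C 5.01, H 8.01, O 4.00 → C5H8O4

C5H8O4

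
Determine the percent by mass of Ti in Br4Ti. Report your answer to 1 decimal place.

13.0%

Molar mass = 4(79.90) + 1(47.87) = 367.470 g/mol
Mass of Ti per mole = 1 × 47.87 = 47.870 g
% Ti = 47.870 / 367.470 × 100 = 13.0%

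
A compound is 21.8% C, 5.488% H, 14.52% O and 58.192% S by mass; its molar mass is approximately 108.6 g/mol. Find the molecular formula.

C2H6OS2

Assume 100 g: 21.8 g C, 5.488 g H, 14.52 g O, 58.192 g S.
C: 21.8 g ÷ 12.01 g/mol = 1.815 mol
H: 5.488 g ÷ 1.008 g/mol = 5.444 mol
O: 14.52 g ÷ 16.00 g/mol = 0.9075 mol
S: 58.192 g ÷ 32.07 g/mol = 1.815 mol
Smallest is O at 0.9075 mol; normalising gives C 2.000, H 5.999, O 1.000, S 1.999
→ C2H6OS2
Empirical-formula mass = 110.21 g/mol
n = 108.6 / 110.21 = 0.99 ≈ 1
Molecular formula = empirical formula = C2H6OS2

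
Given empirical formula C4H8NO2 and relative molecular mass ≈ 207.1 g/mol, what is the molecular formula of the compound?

Empirical-formula mass = 102.11 g/mol
n = 207.1 / 102.11 = 2.03 ≈ 2
Molecular formula = (C4H8NO2)2 = C8H16N2O4

C8H16N2O4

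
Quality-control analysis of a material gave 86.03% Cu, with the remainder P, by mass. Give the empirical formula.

Cu3P

Assume 100 g: 86.03 g Cu, 13.97 g P.
n(Cu) = 86.03/63.55 = 1.354, n(P) = 13.97/30.97 = 0.4511
Divide by the smallest (0.4511 mol P): Cu 3.001, P 1.000
Ratio ≈ 3:1, so the empirical formula is Cu3P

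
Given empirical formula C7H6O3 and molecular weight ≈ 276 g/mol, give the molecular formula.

C14H12O6

Empirical-formula mass = 138.12 g/mol
n = 276 / 138.12 = 2.00 ≈ 2
Molecular formula = (C7H6O3)2 = C14H12O6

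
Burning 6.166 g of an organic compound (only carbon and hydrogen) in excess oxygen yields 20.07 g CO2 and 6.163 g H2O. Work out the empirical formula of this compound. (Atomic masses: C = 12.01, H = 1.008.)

C2H3

mol C = 20.07 / 44.01 = 0.4560; mass C = 0.4560 × 12.01 = 5.477 g
mol H = 2 × (6.163 / 18.02) = 0.6840; mass H = 0.6840 × 1.008 = 0.6895 g
Divide by the smallest (0.456 mol C): C 1.000, H 1.500
×2: C 2.00, H 3.00 → C2H3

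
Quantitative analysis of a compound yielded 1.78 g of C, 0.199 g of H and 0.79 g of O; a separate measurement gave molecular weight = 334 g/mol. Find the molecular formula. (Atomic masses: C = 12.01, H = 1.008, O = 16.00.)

Moles — C: 1.78 / 12.01 = 0.1482 mol; H: 0.199 / 1.008 = 0.1974 mol; O: 0.79 / 16.00 = 0.04938 mol
Ratios (÷ 0.04938): C 3.002, H 3.998, O 1.000
Ratio ≈ 3:4:1, so the empirical formula is C3H4O
Empirical-formula mass = 56.06 g/mol
n = 334 / 56.06 = 5.96 ≈ 6
Molecular formula = (C3H4O)×6 = C18H24O6

C18H24O6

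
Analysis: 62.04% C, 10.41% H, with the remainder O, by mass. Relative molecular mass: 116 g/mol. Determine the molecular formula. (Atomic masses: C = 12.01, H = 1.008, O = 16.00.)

C6H12O2

Assume 100 g: 62.04 g C, 10.41 g H, 27.55 g O.
C: 62.04 g ÷ 12.01 g/mol = 5.166 mol
H: 10.41 g ÷ 1.008 g/mol = 10.33 mol
O: 27.55 g ÷ 16.00 g/mol = 1.722 mol
Smallest is O at 1.722 mol; normalising gives C 3.000, H 5.998, O 1.000
Ratio ≈ 3:6:1, so the empirical formula is C3H6O
Empirical-formula mass = 58.08 g/mol
n = 116 / 58.08 = 2.00 ≈ 2
Molecular formula = (C3H6O)×2 = C6H12O2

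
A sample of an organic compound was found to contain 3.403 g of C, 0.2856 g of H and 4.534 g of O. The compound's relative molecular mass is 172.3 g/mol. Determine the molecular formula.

Moles — C: 3.403 / 12.01 = 0.2833 mol; H: 0.2856 / 1.008 = 0.2833 mol; O: 4.534 / 16.00 = 0.2834 mol
Ratios (÷ 0.2833): C 1.000, H 1.000, O 1.000
≈ 1:1:1 → CHO
Empirical-formula mass = 29.02 g/mol
n = 172.3 / 29.02 = 5.94 ≈ 6
Molecular formula = (CHO)×6 = C6H6O6

C6H6O6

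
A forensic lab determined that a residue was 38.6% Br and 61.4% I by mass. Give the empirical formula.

Assume 100 g: 38.6 g Br, 61.4 g I.
Moles — Br: 38.6 / 79.90 = 0.4831 mol; I: 61.4 / 126.90 = 0.4838 mol
Divide by the smallest (0.4831 mol Br): Br 1.000, I 1.002
≈ 1:1 → BrI

BrI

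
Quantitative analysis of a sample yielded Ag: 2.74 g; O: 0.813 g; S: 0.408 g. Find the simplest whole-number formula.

n(Ag) = 2.74/107.87 = 0.0254, n(O) = 0.813/16.00 = 0.05081, n(S) = 0.408/32.07 = 0.01272
Divide by the smallest (0.01272 mol S): Ag 1.997, O 3.994, S 1.000
Ratio ≈ 2:4:1, so the empirical formula is Ag2O4S

Ag2O4S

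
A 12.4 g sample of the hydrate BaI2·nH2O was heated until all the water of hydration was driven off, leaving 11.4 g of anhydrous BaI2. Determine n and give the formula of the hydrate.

BaI2·2H2O

Mass of water lost = 12.4 − 11.4 = 1 g → 1 / 18.02 = 0.05549 mol H2O
Molar mass of BaI2 = 391.13 g/mol → mol BaI2 = 11.4 / 391.13 = 0.02915
n = 0.05549 / 0.02915 = 1.90 ≈ 2 → BaI2·2H2O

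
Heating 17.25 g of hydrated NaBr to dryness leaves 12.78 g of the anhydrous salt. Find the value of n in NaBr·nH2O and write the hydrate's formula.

NaBr·2H2O

Mass of water lost = 17.25 − 12.78 = 4.47 g → 4.47 / 18.02 = 0.2481 mol H2O
Molar mass of NaBr = 102.89 g/mol → mol NaBr = 12.78 / 102.89 = 0.1242
n = 0.2481 / 0.1242 = 2.00 ≈ 2 → NaBr·2H2O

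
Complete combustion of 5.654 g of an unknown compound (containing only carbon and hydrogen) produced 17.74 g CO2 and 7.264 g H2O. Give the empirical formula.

mol C = 17.74 / 44.01 = 0.4031; mass C = 0.4031 × 12.01 = 4.841 g
mol H = 2 × (7.264 / 18.02) = 0.8062; mass H = 0.8062 × 1.008 = 0.8127 g
Smallest is C at 0.4031 mol; normalising gives C 1.000, H 2.000
Ratio ≈ 1:2, so the empirical formula is CH2

CH2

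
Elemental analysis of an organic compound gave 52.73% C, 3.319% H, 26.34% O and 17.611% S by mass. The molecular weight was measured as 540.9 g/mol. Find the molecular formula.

C24H18O9S3

Assume 100 g: 52.73 g C, 3.319 g H, 26.34 g O, 17.611 g S.
n(C) = 52.73/12.01 = 4.391, n(H) = 3.319/1.008 = 3.293, n(O) = 26.34/16.00 = 1.646, n(S) = 17.611/32.07 = 0.5491
Ratios (÷ 0.5491): C 7.995, H 5.996, O 2.998, S 1.000
→ C8H6O3S
Empirical-formula mass = 182.20 g/mol
n = 540.9 / 182.20 = 2.97 ≈ 3
Molecular formula = (C8H6O3S)×3 = C24H18O9S3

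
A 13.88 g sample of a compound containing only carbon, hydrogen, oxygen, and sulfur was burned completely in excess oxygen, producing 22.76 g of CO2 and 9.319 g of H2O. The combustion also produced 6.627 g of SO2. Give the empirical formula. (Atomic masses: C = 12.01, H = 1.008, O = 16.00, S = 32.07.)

mol C = 22.76 / 44.01 = 0.5172; mass C = 0.5172 × 12.01 = 6.211 g
mol H = 2 × (9.319 / 18.02) = 1.034; mass H = 1.034 × 1.008 = 1.043 g
mol S = 6.627 / 64.07 = 0.1034; mass S = 3.317 g
mass O = 13.88 − (10.57) = 3.309 g → mol O = 0.2068
Ratios (÷ 0.1034): C 5.000, H 10.000, O 2.000, S 1.000
Ratio ≈ 5:10:2:1, so the empirical formula is C5H10O2S

C5H10O2S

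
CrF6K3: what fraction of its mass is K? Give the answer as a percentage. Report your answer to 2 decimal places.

Molar mass = 1(52.00) + 6(19.00) + 3(39.10) = 283.300 g/mol
Mass of K per mole = 3 × 39.10 = 117.300 g
% K = 117.300 / 283.300 × 100 = 41.40%

41.40%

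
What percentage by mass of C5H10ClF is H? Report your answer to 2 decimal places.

Molar mass = 5(12.01) + 10(1.008) + 1(35.45) + 1(19.00) = 124.580 g/mol
Mass of H per mole = 10 × 1.008 = 10.080 g
% H = 10.080 / 124.580 × 100 = 8.09%

8.09%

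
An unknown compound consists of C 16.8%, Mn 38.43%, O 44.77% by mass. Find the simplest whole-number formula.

Assume 100 g: 16.8 g C, 38.43 g Mn, 44.77 g O.
n(C) = 16.8/12.01 = 1.399, n(Mn) = 38.43/54.94 = 0.6995, n(O) = 44.77/16.00 = 2.798
Divide by the smallest (0.6995 mol Mn): C 2.000, Mn 1.000, O 4.000
→ C2MnO4

C2MnO4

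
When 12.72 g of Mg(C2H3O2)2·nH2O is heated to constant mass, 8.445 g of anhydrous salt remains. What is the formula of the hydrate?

Mg(C2H3O2)2·4H2O

Mass of water lost = 12.72 − 8.445 = 4.275 g → 4.275 / 18.02 = 0.2372 mol H2O
Molar mass of Mg(C2H3O2)2 = 142.40 g/mol → mol Mg(C2H3O2)2 = 8.445 / 142.40 = 0.05931
n = 0.2372 / 0.05931 = 4.00 ≈ 4 → Mg(C2H3O2)2·4H2O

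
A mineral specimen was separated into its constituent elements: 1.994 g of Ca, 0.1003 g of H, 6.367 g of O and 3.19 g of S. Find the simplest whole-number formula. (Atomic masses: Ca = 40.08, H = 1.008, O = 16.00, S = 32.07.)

n(Ca) = 1.994/40.08 = 0.04975, n(H) = 0.1003/1.008 = 0.0995, n(O) = 6.367/16.00 = 0.3979, n(S) = 3.19/32.07 = 0.09947
Divide by the smallest (0.04975 mol Ca): Ca 1.000, H 2.000, O 7.999, S 1.999
Ratio ≈ 1:2:8:2, so the empirical formula is CaH2O8S2

CaH2O8S2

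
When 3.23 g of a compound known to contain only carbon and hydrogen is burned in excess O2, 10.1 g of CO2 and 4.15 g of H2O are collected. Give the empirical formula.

mol C = 10.1 / 44.01 = 0.2295; mass C = 0.2295 × 12.01 = 2.756 g
mol H = 2 × (4.15 / 18.02) = 0.4606; mass H = 0.4606 × 1.008 = 0.4643 g
Ratios (÷ 0.2295): C 1.000, H 2.007
Ratio ≈ 1:2, so the empirical formula is CH2

CH2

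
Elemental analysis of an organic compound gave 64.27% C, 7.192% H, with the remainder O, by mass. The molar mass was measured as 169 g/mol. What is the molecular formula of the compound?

C9H12O3

Assume 100 g: 64.27 g C, 7.192 g H, 28.538 g O.
n(C) = 64.27/12.01 = 5.351, n(H) = 7.192/1.008 = 7.135, n(O) = 28.538/16.00 = 1.784
Ratios (÷ 1.784): C 3.000, H 4.000, O 1.000
≈ 3:4:1 → C3H4O
Empirical-formula mass = 56.06 g/mol
n = 169 / 56.06 = 3.01 ≈ 3
Molecular formula = (C3H4O)×3 = C9H12O3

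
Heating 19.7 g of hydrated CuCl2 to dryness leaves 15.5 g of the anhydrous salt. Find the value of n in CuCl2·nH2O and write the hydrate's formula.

Mass of water lost = 19.7 − 15.5 = 4.2 g → 4.2 / 18.02 = 0.2331 mol H2O
Molar mass of CuCl2 = 134.45 g/mol → mol CuCl2 = 15.5 / 134.45 = 0.1153
n = 0.2331 / 0.1153 = 2.02 ≈ 2 → CuCl2·2H2O

CuCl2·2H2O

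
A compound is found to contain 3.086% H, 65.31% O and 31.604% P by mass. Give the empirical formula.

Assume 100 g: 3.086 g H, 65.31 g O, 31.604 g P.
n(H) = 3.086/1.008 = 3.062, n(O) = 65.31/16.00 = 4.082, n(P) = 31.604/30.97 = 1.02
Smallest is P at 1.02 mol; normalising gives H 3.000, O 4.000, P 1.000
Ratio ≈ 3:4:1, so the empirical formula is H3O4P

H3O4P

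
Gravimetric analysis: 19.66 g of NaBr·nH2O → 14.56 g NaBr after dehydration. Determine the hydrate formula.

NaBr·2H2O

Mass of water lost = 19.66 − 14.56 = 5.1 g → 5.1 / 18.02 = 0.283 mol H2O
Molar mass of NaBr = 102.89 g/mol → mol NaBr = 14.56 / 102.89 = 0.1415
n = 0.283 / 0.1415 = 2.00 ≈ 2 → NaBr·2H2O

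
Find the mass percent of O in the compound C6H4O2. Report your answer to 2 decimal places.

29.60%

Molar mass = 6(12.01) + 4(1.008) + 2(16.00) = 108.092 g/mol
Mass of O per mole = 2 × 16.00 = 32.000 g
% O = 32.000 / 108.092 × 100 = 29.60%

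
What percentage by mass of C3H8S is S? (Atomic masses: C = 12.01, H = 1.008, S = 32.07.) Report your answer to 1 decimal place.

42.1%

Molar mass = 3(12.01) + 8(1.008) + 1(32.07) = 76.164 g/mol
Mass of S per mole = 1 × 32.07 = 32.070 g
% S = 32.070 / 76.164 × 100 = 42.1%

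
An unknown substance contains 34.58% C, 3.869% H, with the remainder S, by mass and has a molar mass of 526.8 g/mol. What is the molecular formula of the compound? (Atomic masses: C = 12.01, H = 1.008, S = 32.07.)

C15H20S10

Assume 100 g: 34.58 g C, 3.869 g H, 61.551 g S.
Moles — C: 34.58 / 12.01 = 2.879 mol; H: 3.869 / 1.008 = 3.838 mol; S: 61.551 / 32.07 = 1.919 mol
Divide by the smallest (1.919 mol S): C 1.500, H 2.000, S 1.000
Multiply by 2: C 3.00, H 4.00, S 2.00 → C3H4S2
Empirical-formula mass = 104.20 g/mol
n = 526.8 / 104.20 = 5.06 ≈ 5
Molecular formula = (C3H4S2)×5 = C15H20S10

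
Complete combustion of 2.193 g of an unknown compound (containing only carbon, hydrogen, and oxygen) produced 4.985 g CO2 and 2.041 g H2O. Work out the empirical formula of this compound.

mol C = 4.985 / 44.01 = 0.1133; mass C = 0.1133 × 12.01 = 1.360 g
mol H = 2 × (2.041 / 18.02) = 0.2265; mass H = 0.2265 × 1.008 = 0.2283 g
mass O = 2.193 − (1.589) = 0.6043 g → mol O = 0.03777
Ratios (÷ 0.03777): C 2.999, H 5.998, O 1.000
→ C3H6O

C3H6O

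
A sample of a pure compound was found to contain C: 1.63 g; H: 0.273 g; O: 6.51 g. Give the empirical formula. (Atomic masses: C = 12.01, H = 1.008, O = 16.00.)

C: 1.63 g ÷ 12.01 g/mol = 0.1357 mol
H: 0.273 g ÷ 1.008 g/mol = 0.2708 mol
O: 6.51 g ÷ 16.00 g/mol = 0.4069 mol
Smallest is C at 0.1357 mol; normalising gives C 1.000, H 1.996, O 2.998
Ratio ≈ 1:2:3, so the empirical formula is CH2O3

CH2O3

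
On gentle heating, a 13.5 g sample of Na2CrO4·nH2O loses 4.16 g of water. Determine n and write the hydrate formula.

Na2CrO4·4H2O

Mass of anhydrous Na2CrO4 = 13.5 − 4.16 = 9.34 g
mol H2O = 4.16 / 18.02 = 0.2309
Molar mass of Na2CrO4 = 161.98 g/mol → mol Na2CrO4 = 9.34 / 161.98 = 0.05766
n = 0.2309 / 0.05766 = 4.00 ≈ 4 → Na2CrO4·4H2O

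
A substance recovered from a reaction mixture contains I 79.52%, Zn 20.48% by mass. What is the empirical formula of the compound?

Assume 100 g: 79.52 g I, 20.48 g Zn.
n(I) = 79.52/126.90 = 0.6266, n(Zn) = 20.48/65.38 = 0.3132
Ratios (÷ 0.3132): I 2.000, Zn 1.000
→ I2Zn

I2Zn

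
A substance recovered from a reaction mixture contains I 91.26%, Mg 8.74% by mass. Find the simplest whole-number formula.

I2Mg

Assume 100 g: 91.26 g I, 8.74 g Mg.
n(I) = 91.26/126.90 = 0.7191, n(Mg) = 8.74/24.31 = 0.3595
Divide by the smallest (0.3595 mol Mg): I 2.000, Mg 1.000
≈ 2:1 → I2Mg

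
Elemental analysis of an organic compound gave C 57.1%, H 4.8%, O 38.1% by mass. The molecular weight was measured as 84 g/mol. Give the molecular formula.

C4H4O2

Assume 100 g: 57.1 g C, 4.8 g H, 38.1 g O.
n(C) = 57.1/12.01 = 4.754, n(H) = 4.8/1.008 = 4.762, n(O) = 38.1/16.00 = 2.381
Smallest is O at 2.381 mol; normalising gives C 1.997, H 2.000, O 1.000
Ratio ≈ 2:2:1, so the empirical formula is C2H2O
Empirical-formula mass = 42.04 g/mol
n = 84 / 42.04 = 2.00 ≈ 2
Molecular formula = (C2H2O)×2 = C4H4O2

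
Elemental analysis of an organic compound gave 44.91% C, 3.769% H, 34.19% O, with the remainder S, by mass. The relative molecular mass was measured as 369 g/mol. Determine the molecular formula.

Assume 100 g: 44.91 g C, 3.769 g H, 34.19 g O, 17.131 g S.
C: 44.91 g ÷ 12.01 g/mol = 3.739 mol
H: 3.769 g ÷ 1.008 g/mol = 3.739 mol
O: 34.19 g ÷ 16.00 g/mol = 2.137 mol
S: 17.131 g ÷ 32.07 g/mol = 0.5342 mol
Smallest is S at 0.5342 mol; normalising gives C 7.000, H 7.000, O 4.000, S 1.000
Ratio ≈ 7:7:4:1, so the empirical formula is C7H7O4S
Empirical-formula mass = 187.20 g/mol
n = 369 / 187.20 = 1.97 ≈ 2
Molecular formula = (C7H7O4S)×2 = C14H14O8S2

C14H14O8S2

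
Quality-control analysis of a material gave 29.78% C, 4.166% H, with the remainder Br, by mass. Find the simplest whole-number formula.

Assume 100 g: 29.78 g C, 4.166 g H, 66.054 g Br.
Moles — C: 29.78 / 12.01 = 2.48 mol; H: 4.166 / 1.008 = 4.133 mol; Br: 66.054 / 79.90 = 0.8267 mol
Smallest is Br at 0.8267 mol; normalising gives C 2.999, H 4.999, Br 1.000
→ C3H5Br

C3H5Br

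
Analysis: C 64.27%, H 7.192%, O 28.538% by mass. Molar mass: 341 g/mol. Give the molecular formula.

Assume 100 g: 64.27 g C, 7.192 g H, 28.538 g O.
C: 64.27 g ÷ 12.01 g/mol = 5.351 mol
H: 7.192 g ÷ 1.008 g/mol = 7.135 mol
O: 28.538 g ÷ 16.00 g/mol = 1.784 mol
Ratios (÷ 1.784): C 3.000, H 4.000, O 1.000
→ C3H4O
Empirical-formula mass = 56.06 g/mol
n = 341 / 56.06 = 6.08 ≈ 6
Molecular formula = (C3H4O)×6 = C18H24O6

C18H24O6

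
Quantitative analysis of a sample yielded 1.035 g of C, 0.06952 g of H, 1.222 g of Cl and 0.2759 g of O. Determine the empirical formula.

C5H4Cl2O

C: 1.035 g ÷ 12.01 g/mol = 0.08618 mol
H: 0.06952 g ÷ 1.008 g/mol = 0.06897 mol
Cl: 1.222 g ÷ 35.45 g/mol = 0.03447 mol
O: 0.2759 g ÷ 16.00 g/mol = 0.01724 mol
Divide by the smallest (0.01724 mol O): C 4.998, H 4.000, Cl 1.999, O 1.000
≈ 5:4:2:1 → C5H4Cl2O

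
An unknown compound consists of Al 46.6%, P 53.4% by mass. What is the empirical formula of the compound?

Assume 100 g: 46.6 g Al, 53.4 g P.
Al: 46.6 g ÷ 26.98 g/mol = 1.727 mol
P: 53.4 g ÷ 30.97 g/mol = 1.724 mol
Divide by the smallest (1.724 mol P): Al 1.002, P 1.000
→ AlP

AlP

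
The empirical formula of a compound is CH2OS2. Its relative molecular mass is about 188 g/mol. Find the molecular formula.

C2H4O2S4

Empirical-formula mass = 94.17 g/mol
n = 188 / 94.17 = 2.00 ≈ 2
Molecular formula = (CH2OS2)2 = C2H4O2S4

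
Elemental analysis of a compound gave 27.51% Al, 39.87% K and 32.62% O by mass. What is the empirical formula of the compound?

AlKO2

Assume 100 g: 27.51 g Al, 39.87 g K, 32.62 g O.
Al: 27.51 g ÷ 26.98 g/mol = 1.02 mol
K: 39.87 g ÷ 39.10 g/mol = 1.02 mol
O: 32.62 g ÷ 16.00 g/mol = 2.039 mol
Divide by the smallest (1.02 mol Al): Al 1.000, K 1.000, O 1.999
Ratio ≈ 1:1:2, so the empirical formula is AlKO2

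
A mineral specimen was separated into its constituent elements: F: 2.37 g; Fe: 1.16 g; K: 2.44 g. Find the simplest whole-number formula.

F6FeK3

F: 2.37 g ÷ 19.00 g/mol = 0.1247 mol
Fe: 1.16 g ÷ 55.85 g/mol = 0.02077 mol
K: 2.44 g ÷ 39.10 g/mol = 0.0624 mol
Divide by the smallest (0.02077 mol Fe): F 6.006, Fe 1.000, K 3.005
Ratio ≈ 6:1:3, so the empirical formula is F6FeK3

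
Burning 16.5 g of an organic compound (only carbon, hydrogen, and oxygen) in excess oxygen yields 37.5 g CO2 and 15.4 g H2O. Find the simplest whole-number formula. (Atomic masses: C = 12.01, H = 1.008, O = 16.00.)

C3H6O

mol C = 37.5 / 44.01 = 0.8521; mass C = 0.8521 × 12.01 = 10.23 g
mol H = 2 × (15.4 / 18.02) = 1.709; mass H = 1.709 × 1.008 = 1.723 g
mass O = 16.5 − (11.96) = 4.544 g → mol O = 0.2840
Smallest is O at 0.284 mol; normalising gives C 3.001, H 6.019, O 1.000
≈ 3:6:1 → C3H6O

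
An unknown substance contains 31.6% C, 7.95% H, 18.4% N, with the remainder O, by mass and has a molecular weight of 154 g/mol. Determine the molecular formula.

C4H12N2O4

Assume 100 g: 31.6 g C, 7.95 g H, 18.4 g N, 42.05 g O.
n(C) = 31.6/12.01 = 2.631, n(H) = 7.95/1.008 = 7.887, n(N) = 18.4/14.01 = 1.313, n(O) = 42.05/16.00 = 2.628
Divide by the smallest (1.313 mol N): C 2.003, H 6.005, N 1.000, O 2.001
Ratio ≈ 2:6:1:2, so the empirical formula is C2H6NO2
Empirical-formula mass = 76.08 g/mol
n = 154 / 76.08 = 2.02 ≈ 2
Molecular formula = (C2H6NO2)×2 = C4H12N2O4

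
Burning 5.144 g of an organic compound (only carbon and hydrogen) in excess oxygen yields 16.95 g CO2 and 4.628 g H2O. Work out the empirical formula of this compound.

mol C = 16.95 / 44.01 = 0.3851; mass C = 0.3851 × 12.01 = 4.626 g
mol H = 2 × (4.628 / 18.02) = 0.5137; mass H = 0.5137 × 1.008 = 0.5178 g
Smallest is C at 0.3851 mol; normalising gives C 1.000, H 1.334
×3: C 3.00, H 4.00 → C3H4

C3H4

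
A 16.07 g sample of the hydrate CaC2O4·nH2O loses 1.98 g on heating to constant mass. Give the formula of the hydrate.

CaC2O4·H2O

Mass of anhydrous CaC2O4 = 16.07 − 1.98 = 14.09 g
mol H2O = 1.98 / 18.02 = 0.1099
Molar mass of CaC2O4 = 128.10 g/mol → mol CaC2O4 = 14.09 / 128.10 = 0.11
n = 0.1099 / 0.11 = 1.00 ≈ 1 → CaC2O4·H2O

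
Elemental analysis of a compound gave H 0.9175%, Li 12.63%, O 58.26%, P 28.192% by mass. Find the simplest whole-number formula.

HLi2O4P

Assume 100 g: 0.9175 g H, 12.63 g Li, 58.26 g O, 28.192 g P.
H: 0.9175 g ÷ 1.008 g/mol = 0.9102 mol
Li: 12.63 g ÷ 6.94 g/mol = 1.82 mol
O: 58.26 g ÷ 16.00 g/mol = 3.641 mol
P: 28.192 g ÷ 30.97 g/mol = 0.9103 mol
Smallest is H at 0.9102 mol; normalising gives H 1.000, Li 1.999, O 4.000, P 1.000
≈ 1:2:4:1 → HLi2O4P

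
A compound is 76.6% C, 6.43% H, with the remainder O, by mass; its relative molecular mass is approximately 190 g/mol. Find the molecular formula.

Assume 100 g: 76.6 g C, 6.43 g H, 16.97 g O.
n(C) = 76.6/12.01 = 6.378, n(H) = 6.43/1.008 = 6.379, n(O) = 16.97/16.00 = 1.061
Smallest is O at 1.061 mol; normalising gives C 6.013, H 6.014, O 1.000
≈ 6:6:1 → C6H6O
Empirical-formula mass = 94.11 g/mol
n = 190 / 94.11 = 2.02 ≈ 2
Molecular formula = (C6H6O)×2 = C12H12O2

C12H12O2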